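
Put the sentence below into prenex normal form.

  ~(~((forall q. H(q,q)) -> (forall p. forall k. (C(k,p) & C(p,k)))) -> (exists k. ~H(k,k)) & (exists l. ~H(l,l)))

forall q. exists p. exists k. forall w. forall l. (H(q,q) & (~C(k,p) | ~C(p,k)) & (H(w,w) | H(l,l)))

Rewrite implications/biconditionals: A → B as ¬A ∨ B.
  ~(~~(~(forall q. H(q,q)) | (forall p. forall k. (C(k,p) & C(p,k)))) | (exists k. ~H(k,k)) & (exists l. ~H(l,l)))
Drive negations inward (¬∀x A ≡ ∃x ¬A, ¬∃x A ≡ ∀x ¬A, De Morgan for ∧/∨):
  (forall q. H(q,q)) & (exists p. exists k. (~C(k,p) | ~C(p,k))) & ((forall k. H(k,k)) | (forall l. H(l,l)))
Standardize variables apart so no two quantifiers bind the same name: k↦w.
  (forall q. H(q,q)) & (exists p. exists k. (~C(k,p) | ~C(p,k))) & ((forall w. H(w,w)) | (forall l. H(l,l)))
Finally move all quantifiers to the prefix:
  forall q. exists p. exists k. forall w. forall l. (H(q,q) & (~C(k,p) | ~C(p,k)) & (H(w,w) | H(l,l)))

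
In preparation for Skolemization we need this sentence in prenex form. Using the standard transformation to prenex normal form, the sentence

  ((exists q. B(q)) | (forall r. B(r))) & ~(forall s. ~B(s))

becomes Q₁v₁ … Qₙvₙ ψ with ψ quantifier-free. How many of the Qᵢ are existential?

Drive negations inward (¬∀x A ≡ ∃x ¬A, ¬∃x A ≡ ∀x ¬A, De Morgan for ∧/∨):
  ((exists q. B(q)) | (forall r. B(r))) & (exists s. B(s))
All bound variables are already distinct, so no renaming is needed.
Finally move all quantifiers to the prefix:
  exists q. forall r. exists s. ((B(q) | B(r)) & B(s))
The prefix is exists q forall r exists s: 1 universal, 2 existential.

2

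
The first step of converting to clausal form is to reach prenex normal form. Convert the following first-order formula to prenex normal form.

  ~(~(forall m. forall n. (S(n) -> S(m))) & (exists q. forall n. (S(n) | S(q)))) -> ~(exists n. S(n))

exists m. exists n. exists q. forall r. forall c. (S(n) & ~S(m) & (S(r) | S(q)) | ~S(c))

First replace A → B with ¬A ∨ B.
  ~~(~(forall m. forall n. (~S(n) | S(m))) & (exists q. forall n. (S(n) | S(q)))) | ~(exists n. S(n))
Move each ¬ inward, flipping quantifiers it crosses:
  (exists m. exists n. (S(n) & ~S(m))) & (exists q. forall n. (S(n) | S(q))) | (forall n. ~S(n))
Standardize variables apart so no two quantifiers bind the same name: n↦r, n↦c.
  (exists m. exists n. (S(n) & ~S(m))) & (exists q. forall r. (S(r) | S(q))) | (forall c. ~S(c))
Finally move all quantifiers to the prefix:
  exists m. exists n. exists q. forall r. forall c. (S(n) & ~S(m) & (S(r) | S(q)) | ~S(c))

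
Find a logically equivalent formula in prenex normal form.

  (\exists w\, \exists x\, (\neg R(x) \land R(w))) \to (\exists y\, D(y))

\forall w\, \forall x\, \exists y\, (R(x) \lor \neg R(w) \lor D(y))

Rewrite implications/biconditionals: A → B as ¬A ∨ B.
  \neg (\exists w\, \exists x\, (\neg R(x) \land R(w))) \lor (\exists y\, D(y))
Drive negations inward (¬∀x A ≡ ∃x ¬A, ¬∃x A ≡ ∀x ¬A, De Morgan for ∧/∨):
  (\forall w\, \forall x\, (R(x) \lor \neg R(w))) \lor (\exists y\, D(y))
All bound variables are already distinct, so no renaming is needed.
Finally move all quantifiers to the prefix:
  \forall w\, \forall x\, \exists y\, (R(x) \lor \neg R(w) \lor D(y))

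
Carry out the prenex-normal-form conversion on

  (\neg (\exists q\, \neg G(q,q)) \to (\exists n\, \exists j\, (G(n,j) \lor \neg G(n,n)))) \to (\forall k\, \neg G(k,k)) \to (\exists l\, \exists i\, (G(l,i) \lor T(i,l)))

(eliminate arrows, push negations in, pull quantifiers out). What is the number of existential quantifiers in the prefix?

Rewrite implications/biconditionals: A → B as ¬A ∨ B.
  \neg (\neg \neg (\exists q\, \neg G(q,q)) \lor (\exists n\, \exists j\, (G(n,j) \lor \neg G(n,n)))) \lor \neg (\forall k\, \neg G(k,k)) \lor (\exists l\, \exists i\, (G(l,i) \lor T(i,l)))
Push ¬ through the quantifiers and connectives to reach negation normal form:
  (\forall q\, G(q,q)) \land (\forall n\, \forall j\, (\neg G(n,j) \land G(n,n))) \lor (\exists k\, G(k,k)) \lor (\exists l\, \exists i\, (G(l,i) \lor T(i,l)))
All bound variables are already distinct, so no renaming is needed.
Pull the quantifiers to the front (each side's bound variable is not free in the other side):
  \forall q\, \forall n\, \forall j\, \exists k\, \exists l\, \exists i\, (G(q,q) \land \neg G(n,j) \land G(n,n) \lor G(k,k) \lor G(l,i) \lor T(i,l))
The prefix is \forall q \forall n \forall j \exists k \exists l \exists i: 3 universal, 3 existential.

3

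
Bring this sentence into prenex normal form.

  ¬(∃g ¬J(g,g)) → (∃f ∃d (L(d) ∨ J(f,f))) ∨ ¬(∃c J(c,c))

First replace A → B with ¬A ∨ B.
  ¬¬(∃g ¬J(g,g)) ∨ (∃f ∃d (L(d) ∨ J(f,f))) ∨ ¬(∃c J(c,c))
Move each ¬ inward, flipping quantifiers it crosses:
  (∃g ¬J(g,g)) ∨ (∃f ∃d (L(d) ∨ J(f,f))) ∨ (∀c ¬J(c,c))
All bound variables are already distinct, so no renaming is needed.
Pull the quantifiers to the front (each side's bound variable is not free in the other side):
  ∃g ∃f ∃d ∀c (¬J(g,g) ∨ L(d) ∨ J(f,f) ∨ ¬J(c,c))

∃g ∃f ∃d ∀c (¬J(g,g) ∨ L(d) ∨ J(f,f) ∨ ¬J(c,c))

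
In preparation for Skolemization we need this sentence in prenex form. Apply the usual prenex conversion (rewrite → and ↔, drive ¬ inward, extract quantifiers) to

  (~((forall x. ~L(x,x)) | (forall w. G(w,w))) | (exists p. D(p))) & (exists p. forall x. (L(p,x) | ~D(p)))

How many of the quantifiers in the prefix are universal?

1

Drive negations inward (¬∀x A ≡ ∃x ¬A, ¬∃x A ≡ ∀x ¬A, De Morgan for ∧/∨):
  ((exists x. L(x,x)) & (exists w. ~G(w,w)) | (exists p. D(p))) & (exists p. forall x. (L(p,x) | ~D(p)))
Rename bound variables to avoid capture: p↦u1, x↦w1.
  ((exists x. L(x,x)) & (exists w. ~G(w,w)) | (exists p. D(p))) & (exists u1. forall w1. (L(u1,w1) | ~D(u1)))
Pull the quantifiers to the front (each side's bound variable is not free in the other side):
  exists x. exists w. exists p. exists u1. forall w1. ((L(x,x) & ~G(w,w) | D(p)) & (L(u1,w1) | ~D(u1)))
The prefix is exists x exists w exists p exists u1 forall w1: 1 universal, 4 existential.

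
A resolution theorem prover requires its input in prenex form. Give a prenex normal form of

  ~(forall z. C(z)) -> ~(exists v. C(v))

Eliminate → and ↔ using ¬ and ∨.
  ~~(forall z. C(z)) | ~(exists v. C(v))
Drive negations inward (¬∀x A ≡ ∃x ¬A, ¬∃x A ≡ ∀x ¬A, De Morgan for ∧/∨):
  (forall z. C(z)) | (forall v. ~C(v))
Extract every quantifier outward, since the variables are now distinct and don't occur free across branches:
  forall z. forall v. (C(z) | ~C(v))

forall z. forall v. (C(z) | ~C(v))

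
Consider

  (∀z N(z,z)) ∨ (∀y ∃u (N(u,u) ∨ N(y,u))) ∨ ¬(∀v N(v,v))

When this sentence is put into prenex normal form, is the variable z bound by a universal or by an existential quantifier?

Move each ¬ inward, flipping quantifiers it crosses:
  (∀z N(z,z)) ∨ (∀y ∃u (N(u,u) ∨ N(y,u))) ∨ (∃v ¬N(v,v))
All bound variables are already distinct, so no renaming is needed.
Finally move all quantifiers to the prefix:
  ∀z ∀y ∃u ∃v (N(z,z) ∨ N(u,u) ∨ N(y,u) ∨ ¬N(v,v))
The quantifier ∀z sits under an even number of negations, so it remains universal.

universal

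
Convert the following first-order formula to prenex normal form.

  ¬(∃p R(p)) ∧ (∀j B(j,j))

∀p ∀j (¬R(p) ∧ B(j,j))

Move each ¬ inward, flipping quantifiers it crosses:
  (∀p ¬R(p)) ∧ (∀j B(j,j))
All bound variables are already distinct, so no renaming is needed.
Pull the quantifiers to the front (each side's bound variable is not free in the other side):
  ∀p ∀j (¬R(p) ∧ B(j,j))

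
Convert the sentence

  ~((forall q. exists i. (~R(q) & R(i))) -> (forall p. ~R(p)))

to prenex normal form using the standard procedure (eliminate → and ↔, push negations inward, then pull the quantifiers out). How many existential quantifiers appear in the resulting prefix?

2

Rewrite implications/biconditionals: A → B as ¬A ∨ B.
  ~(~(forall q. exists i. (~R(q) & R(i))) | (forall p. ~R(p)))
Push ¬ through the quantifiers and connectives to reach negation normal form:
  (forall q. exists i. (~R(q) & R(i))) & (exists p. R(p))
All bound variables are already distinct, so no renaming is needed.
Extract every quantifier outward, since the variables are now distinct and don't occur free across branches:
  forall q. exists i. exists p. (~R(q) & R(i) & R(p))
The prefix is forall q exists i exists p: 1 universal, 2 existential.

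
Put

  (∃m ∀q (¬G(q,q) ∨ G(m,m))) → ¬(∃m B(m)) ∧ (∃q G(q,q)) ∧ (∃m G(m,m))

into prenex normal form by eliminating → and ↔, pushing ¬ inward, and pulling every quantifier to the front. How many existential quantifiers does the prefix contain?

3

Eliminate → and ↔ using ¬ and ∨.
  ¬(∃m ∀q (¬G(q,q) ∨ G(m,m))) ∨ ¬(∃m B(m)) ∧ (∃q G(q,q)) ∧ (∃m G(m,m))
Drive negations inward (¬∀x A ≡ ∃x ¬A, ¬∃x A ≡ ∀x ¬A, De Morgan for ∧/∨):
  (∀m ∃q (G(q,q) ∧ ¬G(m,m))) ∨ (∀m ¬B(m)) ∧ (∃q G(q,q)) ∧ (∃m G(m,m))
Standardize variables apart so no two quantifiers bind the same name: m↦r, q↦v, m↦z1.
  (∀m ∃q (G(q,q) ∧ ¬G(m,m))) ∨ (∀r ¬B(r)) ∧ (∃v G(v,v)) ∧ (∃z1 G(z1,z1))
Finally move all quantifiers to the prefix:
  ∀m ∃q ∀r ∃v ∃z1 (G(q,q) ∧ ¬G(m,m) ∨ ¬B(r) ∧ G(v,v) ∧ G(z1,z1))
The prefix is ∀m ∃q ∀r ∃v ∃z1: 2 universal, 3 existential.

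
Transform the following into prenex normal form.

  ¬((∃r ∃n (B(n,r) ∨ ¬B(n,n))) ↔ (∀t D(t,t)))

Rewrite implications/biconditionals: A → B as ¬A ∨ B; A ↔ B as (¬A ∨ B) ∧ (¬B ∨ A).
  ¬((¬(∃r ∃n (B(n,r) ∨ ¬B(n,n))) ∨ (∀t D(t,t))) ∧ (¬(∀t D(t,t)) ∨ (∃r ∃n (B(n,r) ∨ ¬B(n,n)))))
Drive negations inward (¬∀x A ≡ ∃x ¬A, ¬∃x A ≡ ∀x ¬A, De Morgan for ∧/∨):
  (∃r ∃n (B(n,r) ∨ ¬B(n,n))) ∧ (∃t ¬D(t,t)) ∨ (∀t D(t,t)) ∧ (∀r ∀n (¬B(n,r) ∧ B(n,n)))
Give each quantifier a distinct variable: t↦u1, r↦b, n↦a.
  (∃r ∃n (B(n,r) ∨ ¬B(n,n))) ∧ (∃t ¬D(t,t)) ∨ (∀u1 D(u1,u1)) ∧ (∀b ∀a (¬B(a,b) ∧ B(a,a)))
Pull the quantifiers to the front (each side's bound variable is not free in the other side):
  ∃r ∃n ∃t ∀u1 ∀b ∀a ((B(n,r) ∨ ¬B(n,n)) ∧ ¬D(t,t) ∨ D(u1,u1) ∧ ¬B(a,b) ∧ B(a,a))

∃r ∃n ∃t ∀u1 ∀b ∀a ((B(n,r) ∨ ¬B(n,n)) ∧ ¬D(t,t) ∨ D(u1,u1) ∧ ¬B(a,b) ∧ B(a,a))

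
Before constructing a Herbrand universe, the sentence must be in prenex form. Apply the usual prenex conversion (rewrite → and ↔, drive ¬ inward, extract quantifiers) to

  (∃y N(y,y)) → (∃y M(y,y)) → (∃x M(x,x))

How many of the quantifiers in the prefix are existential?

Rewrite implications/biconditionals: A → B as ¬A ∨ B.
  ¬(∃y N(y,y)) ∨ ¬(∃y M(y,y)) ∨ (∃x M(x,x))
Push ¬ through the quantifiers and connectives to reach negation normal form:
  (∀y ¬N(y,y)) ∨ (∀y ¬M(y,y)) ∨ (∃x M(x,x))
Rename bound variables to avoid capture: y↦v.
  (∀y ¬N(y,y)) ∨ (∀v ¬M(v,v)) ∨ (∃x M(x,x))
Pull the quantifiers to the front (each side's bound variable is not free in the other side):
  ∀y ∀v ∃x (¬N(y,y) ∨ ¬M(v,v) ∨ M(x,x))
The prefix is ∀y ∀v ∃x: 2 universal, 1 existential.

1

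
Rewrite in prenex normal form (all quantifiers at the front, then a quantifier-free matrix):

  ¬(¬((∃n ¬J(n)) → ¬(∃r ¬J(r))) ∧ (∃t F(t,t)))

∀n ∀r ∀t (J(n) ∨ J(r) ∨ ¬F(t,t))

First replace A → B with ¬A ∨ B.
  ¬(¬(¬(∃n ¬J(n)) ∨ ¬(∃r ¬J(r))) ∧ (∃t F(t,t)))
Drive negations inward (¬∀x A ≡ ∃x ¬A, ¬∃x A ≡ ∀x ¬A, De Morgan for ∧/∨):
  (∀n J(n)) ∨ (∀r J(r)) ∨ (∀t ¬F(t,t))
Extract every quantifier outward, since the variables are now distinct and don't occur free across branches:
  ∀n ∀r ∀t (J(n) ∨ J(r) ∨ ¬F(t,t))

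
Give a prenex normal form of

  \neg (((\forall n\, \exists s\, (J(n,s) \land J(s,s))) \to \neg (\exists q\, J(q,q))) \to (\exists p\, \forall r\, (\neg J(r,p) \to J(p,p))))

\exists n\, \forall s\, \forall q\, \forall p\, \exists r\, ((\neg J(n,s) \lor \neg J(s,s) \lor \neg J(q,q)) \land \neg J(r,p) \land \neg J(p,p))

Rewrite implications/biconditionals: A → B as ¬A ∨ B.
  \neg (\neg (\neg (\forall n\, \exists s\, (J(n,s) \land J(s,s))) \lor \neg (\exists q\, J(q,q))) \lor (\exists p\, \forall r\, (\neg \neg J(r,p) \lor J(p,p))))
Drive negations inward (¬∀x A ≡ ∃x ¬A, ¬∃x A ≡ ∀x ¬A, De Morgan for ∧/∨):
  ((\exists n\, \forall s\, (\neg J(n,s) \lor \neg J(s,s))) \lor (\forall q\, \neg J(q,q))) \land (\forall p\, \exists r\, (\neg J(r,p) \land \neg J(p,p)))
Extract every quantifier outward, since the variables are now distinct and don't occur free across branches:
  \exists n\, \forall s\, \forall q\, \forall p\, \exists r\, ((\neg J(n,s) \lor \neg J(s,s) \lor \neg J(q,q)) \land \neg J(r,p) \land \neg J(p,p))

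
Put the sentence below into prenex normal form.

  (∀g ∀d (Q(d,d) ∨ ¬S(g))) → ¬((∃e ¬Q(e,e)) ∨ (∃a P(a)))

∃g ∃d ∀e ∀a (¬Q(d,d) ∧ S(g) ∨ Q(e,e) ∧ ¬P(a))

Eliminate → and ↔ using ¬ and ∨.
  ¬(∀g ∀d (Q(d,d) ∨ ¬S(g))) ∨ ¬((∃e ¬Q(e,e)) ∨ (∃a P(a)))
Drive negations inward (¬∀x A ≡ ∃x ¬A, ¬∃x A ≡ ∀x ¬A, De Morgan for ∧/∨):
  (∃g ∃d (¬Q(d,d) ∧ S(g))) ∨ (∀e Q(e,e)) ∧ (∀a ¬P(a))
All bound variables are already distinct, so no renaming is needed.
Extract every quantifier outward, since the variables are now distinct and don't occur free across branches:
  ∃g ∃d ∀e ∀a (¬Q(d,d) ∧ S(g) ∨ Q(e,e) ∧ ¬P(a))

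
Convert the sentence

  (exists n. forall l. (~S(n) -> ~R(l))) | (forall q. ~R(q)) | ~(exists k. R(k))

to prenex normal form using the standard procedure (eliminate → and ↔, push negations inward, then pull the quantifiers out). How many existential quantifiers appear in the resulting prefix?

1

Eliminate → and ↔ using ¬ and ∨.
  (exists n. forall l. (~~S(n) | ~R(l))) | (forall q. ~R(q)) | ~(exists k. R(k))
Move each ¬ inward, flipping quantifiers it crosses:
  (exists n. forall l. (S(n) | ~R(l))) | (forall q. ~R(q)) | (forall k. ~R(k))
Pull the quantifiers to the front (each side's bound variable is not free in the other side):
  exists n. forall l. forall q. forall k. (S(n) | ~R(l) | ~R(q) | ~R(k))
The prefix is exists n forall l forall q forall k: 3 universal, 1 existential.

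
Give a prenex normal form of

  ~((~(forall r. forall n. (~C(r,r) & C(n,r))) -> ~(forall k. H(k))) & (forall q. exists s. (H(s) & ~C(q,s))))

exists r. exists n. forall k. exists q. forall s. ((C(r,r) | ~C(n,r)) & H(k) | ~H(s) | C(q,s))

Rewrite implications/biconditionals: A → B as ¬A ∨ B.
  ~((~~(forall r. forall n. (~C(r,r) & C(n,r))) | ~(forall k. H(k))) & (forall q. exists s. (H(s) & ~C(q,s))))
Push ¬ through the quantifiers and connectives to reach negation normal form:
  (exists r. exists n. (C(r,r) | ~C(n,r))) & (forall k. H(k)) | (exists q. forall s. (~H(s) | C(q,s)))
Extract every quantifier outward, since the variables are now distinct and don't occur free across branches:
  exists r. exists n. forall k. exists q. forall s. ((C(r,r) | ~C(n,r)) & H(k) | ~H(s) | C(q,s))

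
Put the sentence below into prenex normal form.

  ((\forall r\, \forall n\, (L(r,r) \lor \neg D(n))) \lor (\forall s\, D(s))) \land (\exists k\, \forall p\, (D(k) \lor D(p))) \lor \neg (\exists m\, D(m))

Drive negations inward (¬∀x A ≡ ∃x ¬A, ¬∃x A ≡ ∀x ¬A, De Morgan for ∧/∨):
  ((\forall r\, \forall n\, (L(r,r) \lor \neg D(n))) \lor (\forall s\, D(s))) \land (\exists k\, \forall p\, (D(k) \lor D(p))) \lor (\forall m\, \neg D(m))
Pull the quantifiers to the front (each side's bound variable is not free in the other side):
  \forall r\, \forall n\, \forall s\, \exists k\, \forall p\, \forall m\, ((L(r,r) \lor \neg D(n) \lor D(s)) \land (D(k) \lor D(p)) \lor \neg D(m))

\forall r\, \forall n\, \forall s\, \exists k\, \forall p\, \forall m\, ((L(r,r) \lor \neg D(n) \lor D(s)) \land (D(k) \lor D(p)) \lor \neg D(m))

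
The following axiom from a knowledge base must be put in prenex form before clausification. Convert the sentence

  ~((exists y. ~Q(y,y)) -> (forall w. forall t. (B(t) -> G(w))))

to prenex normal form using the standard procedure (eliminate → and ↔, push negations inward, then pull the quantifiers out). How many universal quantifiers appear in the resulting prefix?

0

Rewrite implications/biconditionals: A → B as ¬A ∨ B.
  ~(~(exists y. ~Q(y,y)) | (forall w. forall t. (~B(t) | G(w))))
Move each ¬ inward, flipping quantifiers it crosses:
  (exists y. ~Q(y,y)) & (exists w. exists t. (B(t) & ~G(w)))
Finally move all quantifiers to the prefix:
  exists y. exists w. exists t. (~Q(y,y) & B(t) & ~G(w))
The prefix is exists y exists w exists t: 0 universal, 3 existential.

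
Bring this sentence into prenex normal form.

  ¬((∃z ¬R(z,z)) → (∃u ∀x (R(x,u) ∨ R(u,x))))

∃z ∀u ∃x (¬R(z,z) ∧ ¬R(x,u) ∧ ¬R(u,x))

First replace A → B with ¬A ∨ B.
  ¬(¬(∃z ¬R(z,z)) ∨ (∃u ∀x (R(x,u) ∨ R(u,x))))
Drive negations inward (¬∀x A ≡ ∃x ¬A, ¬∃x A ≡ ∀x ¬A, De Morgan for ∧/∨):
  (∃z ¬R(z,z)) ∧ (∀u ∃x (¬R(x,u) ∧ ¬R(u,x)))
Extract every quantifier outward, since the variables are now distinct and don't occur free across branches:
  ∃z ∀u ∃x (¬R(z,z) ∧ ¬R(x,u) ∧ ¬R(u,x))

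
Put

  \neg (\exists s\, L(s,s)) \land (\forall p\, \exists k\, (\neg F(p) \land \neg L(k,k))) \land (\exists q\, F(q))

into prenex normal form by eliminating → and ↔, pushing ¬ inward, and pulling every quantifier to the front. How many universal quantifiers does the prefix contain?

Drive negations inward (¬∀x A ≡ ∃x ¬A, ¬∃x A ≡ ∀x ¬A, De Morgan for ∧/∨):
  (\forall s\, \neg L(s,s)) \land (\forall p\, \exists k\, (\neg F(p) \land \neg L(k,k))) \land (\exists q\, F(q))
All bound variables are already distinct, so no renaming is needed.
Pull the quantifiers to the front (each side's bound variable is not free in the other side):
  \forall s\, \forall p\, \exists k\, \exists q\, (\neg L(s,s) \land \neg F(p) \land \neg L(k,k) \land F(q))
The prefix is \forall s \forall p \exists k \exists q: 2 universal, 2 existential.

2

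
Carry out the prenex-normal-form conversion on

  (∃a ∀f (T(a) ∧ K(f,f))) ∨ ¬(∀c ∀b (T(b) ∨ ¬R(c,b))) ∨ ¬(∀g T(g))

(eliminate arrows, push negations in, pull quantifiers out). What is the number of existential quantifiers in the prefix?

Push ¬ through the quantifiers and connectives to reach negation normal form:
  (∃a ∀f (T(a) ∧ K(f,f))) ∨ (∃c ∃b (¬T(b) ∧ R(c,b))) ∨ (∃g ¬T(g))
Finally move all quantifiers to the prefix:
  ∃a ∀f ∃c ∃b ∃g (T(a) ∧ K(f,f) ∨ ¬T(b) ∧ R(c,b) ∨ ¬T(g))
The prefix is ∃a ∀f ∃c ∃b ∃g: 1 universal, 4 existential.

4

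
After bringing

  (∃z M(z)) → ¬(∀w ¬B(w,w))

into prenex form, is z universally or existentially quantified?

First replace A → B with ¬A ∨ B.
  ¬(∃z M(z)) ∨ ¬(∀w ¬B(w,w))
Drive negations inward (¬∀x A ≡ ∃x ¬A, ¬∃x A ≡ ∀x ¬A, De Morgan for ∧/∨):
  (∀z ¬M(z)) ∨ (∃w B(w,w))
Finally move all quantifiers to the prefix:
  ∀z ∃w (¬M(z) ∨ B(w,w))
The quantifier ∃z sits under an odd number of negations (counting the antecedent side of each →), so it flips to ∀z.

universal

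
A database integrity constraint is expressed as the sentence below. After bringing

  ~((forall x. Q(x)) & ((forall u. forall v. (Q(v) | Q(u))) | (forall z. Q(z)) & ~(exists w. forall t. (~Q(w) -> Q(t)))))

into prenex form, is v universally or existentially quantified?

existential

First replace A → B with ¬A ∨ B.
  ~((forall x. Q(x)) & ((forall u. forall v. (Q(v) | Q(u))) | (forall z. Q(z)) & ~(exists w. forall t. (~~Q(w) | Q(t)))))
Push ¬ through the quantifiers and connectives to reach negation normal form:
  (exists x. ~Q(x)) | (exists u. exists v. (~Q(v) & ~Q(u))) & ((exists z. ~Q(z)) | (exists w. forall t. (Q(w) | Q(t))))
Extract every quantifier outward, since the variables are now distinct and don't occur free across branches:
  exists x. exists u. exists v. exists z. exists w. forall t. (~Q(x) | ~Q(v) & ~Q(u) & (~Q(z) | Q(w) | Q(t)))
The quantifier forall v sits under an odd number of negations (counting the antecedent side of each →), so it flips to exists v.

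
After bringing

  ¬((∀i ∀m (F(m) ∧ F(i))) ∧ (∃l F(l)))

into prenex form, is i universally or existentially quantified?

Push ¬ through the quantifiers and connectives to reach negation normal form:
  (∃i ∃m (¬F(m) ∨ ¬F(i))) ∨ (∀l ¬F(l))
All bound variables are already distinct, so no renaming is needed.
Pull the quantifiers to the front (each side's bound variable is not free in the other side):
  ∃i ∃m ∀l (¬F(m) ∨ ¬F(i) ∨ ¬F(l))
The quantifier ∀i sits under an odd number of negations, so it flips to ∃i.

existential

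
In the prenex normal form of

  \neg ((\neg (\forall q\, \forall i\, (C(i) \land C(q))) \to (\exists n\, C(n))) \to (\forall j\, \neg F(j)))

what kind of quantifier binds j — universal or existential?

First replace A → B with ¬A ∨ B.
  \neg (\neg (\neg \neg (\forall q\, \forall i\, (C(i) \land C(q))) \lor (\exists n\, C(n))) \lor (\forall j\, \neg F(j)))
Push ¬ through the quantifiers and connectives to reach negation normal form:
  ((\forall q\, \forall i\, (C(i) \land C(q))) \lor (\exists n\, C(n))) \land (\exists j\, F(j))
All bound variables are already distinct, so no renaming is needed.
Extract every quantifier outward, since the variables are now distinct and don't occur free across branches:
  \forall q\, \forall i\, \exists n\, \exists j\, ((C(i) \land C(q) \lor C(n)) \land F(j))
The quantifier \forall j sits under an odd number of negations (counting the antecedent side of each →), so it flips to \exists j.

existential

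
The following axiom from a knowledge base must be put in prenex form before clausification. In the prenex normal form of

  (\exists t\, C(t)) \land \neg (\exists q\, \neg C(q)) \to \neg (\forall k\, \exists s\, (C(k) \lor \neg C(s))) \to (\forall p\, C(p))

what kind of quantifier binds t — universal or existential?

Eliminate → and ↔ using ¬ and ∨.
  \neg ((\exists t\, C(t)) \land \neg (\exists q\, \neg C(q))) \lor \neg \neg (\forall k\, \exists s\, (C(k) \lor \neg C(s))) \lor (\forall p\, C(p))
Push ¬ through the quantifiers and connectives to reach negation normal form:
  (\forall t\, \neg C(t)) \lor (\exists q\, \neg C(q)) \lor (\forall k\, \exists s\, (C(k) \lor \neg C(s))) \lor (\forall p\, C(p))
Finally move all quantifiers to the prefix:
  \forall t\, \exists q\, \forall k\, \exists s\, \forall p\, (\neg C(t) \lor \neg C(q) \lor C(k) \lor \neg C(s) \lor C(p))
The quantifier \exists t sits under an odd number of negations (counting the antecedent side of each →), so it flips to \forall t.

universal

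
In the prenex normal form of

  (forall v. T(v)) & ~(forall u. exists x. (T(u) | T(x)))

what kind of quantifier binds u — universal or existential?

existential

Move each ¬ inward, flipping quantifiers it crosses:
  (forall v. T(v)) & (exists u. forall x. (~T(u) & ~T(x)))
All bound variables are already distinct, so no renaming is needed.
Extract every quantifier outward, since the variables are now distinct and don't occur free across branches:
  forall v. exists u. forall x. (T(v) & ~T(u) & ~T(x))
The quantifier forall u sits under an odd number of negations, so it flips to exists u.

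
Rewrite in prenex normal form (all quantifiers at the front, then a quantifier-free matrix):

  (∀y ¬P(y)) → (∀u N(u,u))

∃y ∀u (P(y) ∨ N(u,u))

Rewrite implications/biconditionals: A → B as ¬A ∨ B.
  ¬(∀y ¬P(y)) ∨ (∀u N(u,u))
Move each ¬ inward, flipping quantifiers it crosses:
  (∃y P(y)) ∨ (∀u N(u,u))
All bound variables are already distinct, so no renaming is needed.
Extract every quantifier outward, since the variables are now distinct and don't occur free across branches:
  ∃y ∀u (P(y) ∨ N(u,u))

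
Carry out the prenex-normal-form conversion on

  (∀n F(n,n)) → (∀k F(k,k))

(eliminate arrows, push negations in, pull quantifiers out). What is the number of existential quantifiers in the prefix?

1

Rewrite implications/biconditionals: A → B as ¬A ∨ B.
  ¬(∀n F(n,n)) ∨ (∀k F(k,k))
Move each ¬ inward, flipping quantifiers it crosses:
  (∃n ¬F(n,n)) ∨ (∀k F(k,k))
Extract every quantifier outward, since the variables are now distinct and don't occur free across branches:
  ∃n ∀k (¬F(n,n) ∨ F(k,k))
The prefix is ∃n ∀k: 1 universal, 1 existential.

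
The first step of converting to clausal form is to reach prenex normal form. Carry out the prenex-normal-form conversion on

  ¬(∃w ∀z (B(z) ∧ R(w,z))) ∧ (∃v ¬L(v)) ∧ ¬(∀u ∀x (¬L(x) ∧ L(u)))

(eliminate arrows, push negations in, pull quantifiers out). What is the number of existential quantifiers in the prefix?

4

Drive negations inward (¬∀x A ≡ ∃x ¬A, ¬∃x A ≡ ∀x ¬A, De Morgan for ∧/∨):
  (∀w ∃z (¬B(z) ∨ ¬R(w,z))) ∧ (∃v ¬L(v)) ∧ (∃u ∃x (L(x) ∨ ¬L(u)))
All bound variables are already distinct, so no renaming is needed.
Extract every quantifier outward, since the variables are now distinct and don't occur free across branches:
  ∀w ∃z ∃v ∃u ∃x ((¬B(z) ∨ ¬R(w,z)) ∧ ¬L(v) ∧ (L(x) ∨ ¬L(u)))
The prefix is ∀w ∃z ∃v ∃u ∃x: 1 universal, 4 existential.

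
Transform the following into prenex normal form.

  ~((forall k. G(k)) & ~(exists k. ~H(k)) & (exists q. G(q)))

Move each ¬ inward, flipping quantifiers it crosses:
  (exists k. ~G(k)) | (exists k. ~H(k)) | (forall q. ~G(q))
Standardize variables apart so no two quantifiers bind the same name: k↦v1.
  (exists k. ~G(k)) | (exists v1. ~H(v1)) | (forall q. ~G(q))
Extract every quantifier outward, since the variables are now distinct and don't occur free across branches:
  exists k. exists v1. forall q. (~G(k) | ~H(v1) | ~G(q))

exists k. exists v1. forall q. (~G(k) | ~H(v1) | ~G(q))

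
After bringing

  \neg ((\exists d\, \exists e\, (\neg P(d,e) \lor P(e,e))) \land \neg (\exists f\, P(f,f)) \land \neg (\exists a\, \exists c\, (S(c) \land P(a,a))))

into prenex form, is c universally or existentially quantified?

existential

Move each ¬ inward, flipping quantifiers it crosses:
  (\forall d\, \forall e\, (P(d,e) \land \neg P(e,e))) \lor (\exists f\, P(f,f)) \lor (\exists a\, \exists c\, (S(c) \land P(a,a)))
Finally move all quantifiers to the prefix:
  \forall d\, \forall e\, \exists f\, \exists a\, \exists c\, (P(d,e) \land \neg P(e,e) \lor P(f,f) \lor S(c) \land P(a,a))
The quantifier \exists c sits under an even number of negations, so it remains existential.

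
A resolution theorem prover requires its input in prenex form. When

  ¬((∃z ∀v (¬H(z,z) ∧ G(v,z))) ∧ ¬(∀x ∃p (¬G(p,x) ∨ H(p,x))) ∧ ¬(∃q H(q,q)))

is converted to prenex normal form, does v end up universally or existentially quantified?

Drive negations inward (¬∀x A ≡ ∃x ¬A, ¬∃x A ≡ ∀x ¬A, De Morgan for ∧/∨):
  (∀z ∃v (H(z,z) ∨ ¬G(v,z))) ∨ (∀x ∃p (¬G(p,x) ∨ H(p,x))) ∨ (∃q H(q,q))
All bound variables are already distinct, so no renaming is needed.
Pull the quantifiers to the front (each side's bound variable is not free in the other side):
  ∀z ∃v ∀x ∃p ∃q (H(z,z) ∨ ¬G(v,z) ∨ ¬G(p,x) ∨ H(p,x) ∨ H(q,q))
The quantifier ∀v sits under an odd number of negations, so it flips to ∃v.

existential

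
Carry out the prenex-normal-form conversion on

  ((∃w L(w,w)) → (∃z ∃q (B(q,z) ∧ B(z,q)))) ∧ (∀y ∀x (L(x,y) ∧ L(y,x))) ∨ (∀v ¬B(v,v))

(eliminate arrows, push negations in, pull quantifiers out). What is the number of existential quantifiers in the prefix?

First replace A → B with ¬A ∨ B.
  (¬(∃w L(w,w)) ∨ (∃z ∃q (B(q,z) ∧ B(z,q)))) ∧ (∀y ∀x (L(x,y) ∧ L(y,x))) ∨ (∀v ¬B(v,v))
Drive negations inward (¬∀x A ≡ ∃x ¬A, ¬∃x A ≡ ∀x ¬A, De Morgan for ∧/∨):
  ((∀w ¬L(w,w)) ∨ (∃z ∃q (B(q,z) ∧ B(z,q)))) ∧ (∀y ∀x (L(x,y) ∧ L(y,x))) ∨ (∀v ¬B(v,v))
Pull the quantifiers to the front (each side's bound variable is not free in the other side):
  ∀w ∃z ∃q ∀y ∀x ∀v ((¬L(w,w) ∨ B(q,z) ∧ B(z,q)) ∧ L(x,y) ∧ L(y,x) ∨ ¬B(v,v))
The prefix is ∀w ∃z ∃q ∀y ∀x ∀v: 4 universal, 2 existential.

2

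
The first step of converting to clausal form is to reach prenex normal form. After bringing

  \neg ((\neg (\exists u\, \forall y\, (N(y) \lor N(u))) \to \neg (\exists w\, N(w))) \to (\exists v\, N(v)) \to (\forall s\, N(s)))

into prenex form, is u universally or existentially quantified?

Eliminate → and ↔ using ¬ and ∨.
  \neg (\neg (\neg \neg (\exists u\, \forall y\, (N(y) \lor N(u))) \lor \neg (\exists w\, N(w))) \lor \neg (\exists v\, N(v)) \lor (\forall s\, N(s)))
Drive negations inward (¬∀x A ≡ ∃x ¬A, ¬∃x A ≡ ∀x ¬A, De Morgan for ∧/∨):
  ((\exists u\, \forall y\, (N(y) \lor N(u))) \lor (\forall w\, \neg N(w))) \land (\exists v\, N(v)) \land (\exists s\, \neg N(s))
Pull the quantifiers to the front (each side's bound variable is not free in the other side):
  \exists u\, \forall y\, \forall w\, \exists v\, \exists s\, ((N(y) \lor N(u) \lor \neg N(w)) \land N(v) \land \neg N(s))
The quantifier \exists u sits under an even number of negations (counting the antecedent side of each →), so it remains existential.

existential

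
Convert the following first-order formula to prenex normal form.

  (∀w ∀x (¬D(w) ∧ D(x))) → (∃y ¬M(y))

First replace A → B with ¬A ∨ B.
  ¬(∀w ∀x (¬D(w) ∧ D(x))) ∨ (∃y ¬M(y))
Move each ¬ inward, flipping quantifiers it crosses:
  (∃w ∃x (D(w) ∨ ¬D(x))) ∨ (∃y ¬M(y))
All bound variables are already distinct, so no renaming is needed.
Extract every quantifier outward, since the variables are now distinct and don't occur free across branches:
  ∃w ∃x ∃y (D(w) ∨ ¬D(x) ∨ ¬M(y))

∃w ∃x ∃y (D(w) ∨ ¬D(x) ∨ ¬M(y))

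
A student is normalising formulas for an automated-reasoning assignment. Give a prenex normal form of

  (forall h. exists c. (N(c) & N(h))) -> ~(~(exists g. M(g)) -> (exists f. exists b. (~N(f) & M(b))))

exists h. forall c. forall g. forall f. forall b. (~N(c) | ~N(h) | ~M(g) & (N(f) | ~M(b)))

Rewrite implications/biconditionals: A → B as ¬A ∨ B.
  ~(forall h. exists c. (N(c) & N(h))) | ~(~~(exists g. M(g)) | (exists f. exists b. (~N(f) & M(b))))
Drive negations inward (¬∀x A ≡ ∃x ¬A, ¬∃x A ≡ ∀x ¬A, De Morgan for ∧/∨):
  (exists h. forall c. (~N(c) | ~N(h))) | (forall g. ~M(g)) & (forall f. forall b. (N(f) | ~M(b)))
All bound variables are already distinct, so no renaming is needed.
Pull the quantifiers to the front (each side's bound variable is not free in the other side):
  exists h. forall c. forall g. forall f. forall b. (~N(c) | ~N(h) | ~M(g) & (N(f) | ~M(b)))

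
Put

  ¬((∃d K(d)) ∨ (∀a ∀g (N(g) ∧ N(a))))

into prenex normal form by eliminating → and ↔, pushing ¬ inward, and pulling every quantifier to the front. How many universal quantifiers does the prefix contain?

Move each ¬ inward, flipping quantifiers it crosses:
  (∀d ¬K(d)) ∧ (∃a ∃g (¬N(g) ∨ ¬N(a)))
All bound variables are already distinct, so no renaming is needed.
Pull the quantifiers to the front (each side's bound variable is not free in the other side):
  ∀d ∃a ∃g (¬K(d) ∧ (¬N(g) ∨ ¬N(a)))
The prefix is ∀d ∃a ∃g: 1 universal, 2 existential.

1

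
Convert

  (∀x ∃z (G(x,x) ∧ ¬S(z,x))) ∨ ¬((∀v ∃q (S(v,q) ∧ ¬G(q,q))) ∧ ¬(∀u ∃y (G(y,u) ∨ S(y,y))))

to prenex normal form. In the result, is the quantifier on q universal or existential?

universal

Drive negations inward (¬∀x A ≡ ∃x ¬A, ¬∃x A ≡ ∀x ¬A, De Morgan for ∧/∨):
  (∀x ∃z (G(x,x) ∧ ¬S(z,x))) ∨ (∃v ∀q (¬S(v,q) ∨ G(q,q))) ∨ (∀u ∃y (G(y,u) ∨ S(y,y)))
Finally move all quantifiers to the prefix:
  ∀x ∃z ∃v ∀q ∀u ∃y (G(x,x) ∧ ¬S(z,x) ∨ ¬S(v,q) ∨ G(q,q) ∨ G(y,u) ∨ S(y,y))
The quantifier ∃q sits under an odd number of negations, so it flips to ∀q.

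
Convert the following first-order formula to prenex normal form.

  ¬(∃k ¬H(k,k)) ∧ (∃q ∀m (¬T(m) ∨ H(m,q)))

Push ¬ through the quantifiers and connectives to reach negation normal form:
  (∀k H(k,k)) ∧ (∃q ∀m (¬T(m) ∨ H(m,q)))
All bound variables are already distinct, so no renaming is needed.
Extract every quantifier outward, since the variables are now distinct and don't occur free across branches:
  ∀k ∃q ∀m (H(k,k) ∧ (¬T(m) ∨ H(m,q)))

∀k ∃q ∀m (H(k,k) ∧ (¬T(m) ∨ H(m,q)))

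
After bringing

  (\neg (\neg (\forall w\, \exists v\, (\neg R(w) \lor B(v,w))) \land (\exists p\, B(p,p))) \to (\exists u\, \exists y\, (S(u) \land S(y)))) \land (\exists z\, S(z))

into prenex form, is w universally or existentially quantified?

existential

First replace A → B with ¬A ∨ B.
  (\neg \neg (\neg (\forall w\, \exists v\, (\neg R(w) \lor B(v,w))) \land (\exists p\, B(p,p))) \lor (\exists u\, \exists y\, (S(u) \land S(y)))) \land (\exists z\, S(z))
Push ¬ through the quantifiers and connectives to reach negation normal form:
  ((\exists w\, \forall v\, (R(w) \land \neg B(v,w))) \land (\exists p\, B(p,p)) \lor (\exists u\, \exists y\, (S(u) \land S(y)))) \land (\exists z\, S(z))
Pull the quantifiers to the front (each side's bound variable is not free in the other side):
  \exists w\, \forall v\, \exists p\, \exists u\, \exists y\, \exists z\, ((R(w) \land \neg B(v,w) \land B(p,p) \lor S(u) \land S(y)) \land S(z))
The quantifier \forall w sits under an odd number of negations (counting the antecedent side of each →), so it flips to \exists w.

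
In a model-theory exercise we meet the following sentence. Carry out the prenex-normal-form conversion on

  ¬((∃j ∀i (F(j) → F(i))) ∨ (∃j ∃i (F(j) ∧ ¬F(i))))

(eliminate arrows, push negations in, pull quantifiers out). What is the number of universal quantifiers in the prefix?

3

Rewrite implications/biconditionals: A → B as ¬A ∨ B.
  ¬((∃j ∀i (¬F(j) ∨ F(i))) ∨ (∃j ∃i (F(j) ∧ ¬F(i))))
Move each ¬ inward, flipping quantifiers it crosses:
  (∀j ∃i (F(j) ∧ ¬F(i))) ∧ (∀j ∀i (¬F(j) ∨ F(i)))
Standardize variables apart so no two quantifiers bind the same name: j↦x1, i↦c.
  (∀j ∃i (F(j) ∧ ¬F(i))) ∧ (∀x1 ∀c (¬F(x1) ∨ F(c)))
Extract every quantifier outward, since the variables are now distinct and don't occur free across branches:
  ∀j ∃i ∀x1 ∀c (F(j) ∧ ¬F(i) ∧ (¬F(x1) ∨ F(c)))
The prefix is ∀j ∃i ∀x1 ∀c: 3 universal, 1 existential.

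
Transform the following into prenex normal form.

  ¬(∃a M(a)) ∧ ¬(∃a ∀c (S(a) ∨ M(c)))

Drive negations inward (¬∀x A ≡ ∃x ¬A, ¬∃x A ≡ ∀x ¬A, De Morgan for ∧/∨):
  (∀a ¬M(a)) ∧ (∀a ∃c (¬S(a) ∧ ¬M(c)))
Standardize variables apart so no two quantifiers bind the same name: a↦x1.
  (∀a ¬M(a)) ∧ (∀x1 ∃c (¬S(x1) ∧ ¬M(c)))
Finally move all quantifiers to the prefix:
  ∀a ∀x1 ∃c (¬M(a) ∧ ¬S(x1) ∧ ¬M(c))

∀a ∀x1 ∃c (¬M(a) ∧ ¬S(x1) ∧ ¬M(c))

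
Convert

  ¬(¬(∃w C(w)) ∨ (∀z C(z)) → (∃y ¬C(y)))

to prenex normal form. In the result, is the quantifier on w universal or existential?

Eliminate → and ↔ using ¬ and ∨.
  ¬(¬(¬(∃w C(w)) ∨ (∀z C(z))) ∨ (∃y ¬C(y)))
Move each ¬ inward, flipping quantifiers it crosses:
  ((∀w ¬C(w)) ∨ (∀z C(z))) ∧ (∀y C(y))
All bound variables are already distinct, so no renaming is needed.
Extract every quantifier outward, since the variables are now distinct and don't occur free across branches:
  ∀w ∀z ∀y ((¬C(w) ∨ C(z)) ∧ C(y))
The quantifier ∃w sits under an odd number of negations (counting the antecedent side of each →), so it flips to ∀w.

universal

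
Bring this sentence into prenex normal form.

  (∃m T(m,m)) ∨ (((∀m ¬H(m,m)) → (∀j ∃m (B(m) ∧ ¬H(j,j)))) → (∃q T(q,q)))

First replace A → B with ¬A ∨ B.
  (∃m T(m,m)) ∨ ¬(¬(∀m ¬H(m,m)) ∨ (∀j ∃m (B(m) ∧ ¬H(j,j)))) ∨ (∃q T(q,q))
Drive negations inward (¬∀x A ≡ ∃x ¬A, ¬∃x A ≡ ∀x ¬A, De Morgan for ∧/∨):
  (∃m T(m,m)) ∨ (∀m ¬H(m,m)) ∧ (∃j ∀m (¬B(m) ∨ H(j,j))) ∨ (∃q T(q,q))
Standardize variables apart so no two quantifiers bind the same name: m↦t, m↦y.
  (∃m T(m,m)) ∨ (∀t ¬H(t,t)) ∧ (∃j ∀y (¬B(y) ∨ H(j,j))) ∨ (∃q T(q,q))
Extract every quantifier outward, since the variables are now distinct and don't occur free across branches:
  ∃m ∀t ∃j ∀y ∃q (T(m,m) ∨ ¬H(t,t) ∧ (¬B(y) ∨ H(j,j)) ∨ T(q,q))

∃m ∀t ∃j ∀y ∃q (T(m,m) ∨ ¬H(t,t) ∧ (¬B(y) ∨ H(j,j)) ∨ T(q,q))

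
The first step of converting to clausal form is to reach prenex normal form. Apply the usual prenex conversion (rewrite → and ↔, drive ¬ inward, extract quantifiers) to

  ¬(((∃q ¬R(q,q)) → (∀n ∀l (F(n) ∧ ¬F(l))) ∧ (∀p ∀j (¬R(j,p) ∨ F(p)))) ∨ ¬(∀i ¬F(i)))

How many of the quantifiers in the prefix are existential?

5

First replace A → B with ¬A ∨ B.
  ¬(¬(∃q ¬R(q,q)) ∨ (∀n ∀l (F(n) ∧ ¬F(l))) ∧ (∀p ∀j (¬R(j,p) ∨ F(p))) ∨ ¬(∀i ¬F(i)))
Drive negations inward (¬∀x A ≡ ∃x ¬A, ¬∃x A ≡ ∀x ¬A, De Morgan for ∧/∨):
  (∃q ¬R(q,q)) ∧ ((∃n ∃l (¬F(n) ∨ F(l))) ∨ (∃p ∃j (R(j,p) ∧ ¬F(p)))) ∧ (∀i ¬F(i))
All bound variables are already distinct, so no renaming is needed.
Extract every quantifier outward, since the variables are now distinct and don't occur free across branches:
  ∃q ∃n ∃l ∃p ∃j ∀i (¬R(q,q) ∧ (¬F(n) ∨ F(l) ∨ R(j,p) ∧ ¬F(p)) ∧ ¬F(i))
The prefix is ∃q ∃n ∃l ∃p ∃j ∀i: 1 universal, 5 existential.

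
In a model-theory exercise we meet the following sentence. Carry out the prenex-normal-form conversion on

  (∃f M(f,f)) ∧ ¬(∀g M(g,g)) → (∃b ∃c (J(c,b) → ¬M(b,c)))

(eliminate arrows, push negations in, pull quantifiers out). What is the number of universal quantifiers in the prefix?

2

Rewrite implications/biconditionals: A → B as ¬A ∨ B.
  ¬((∃f M(f,f)) ∧ ¬(∀g M(g,g))) ∨ (∃b ∃c (¬J(c,b) ∨ ¬M(b,c)))
Push ¬ through the quantifiers and connectives to reach negation normal form:
  (∀f ¬M(f,f)) ∨ (∀g M(g,g)) ∨ (∃b ∃c (¬J(c,b) ∨ ¬M(b,c)))
Finally move all quantifiers to the prefix:
  ∀f ∀g ∃b ∃c (¬M(f,f) ∨ M(g,g) ∨ ¬J(c,b) ∨ ¬M(b,c))
The prefix is ∀f ∀g ∃b ∃c: 2 universal, 2 existential.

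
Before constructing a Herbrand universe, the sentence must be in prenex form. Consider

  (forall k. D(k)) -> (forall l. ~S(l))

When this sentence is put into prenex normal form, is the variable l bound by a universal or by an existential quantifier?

Eliminate → and ↔ using ¬ and ∨.
  ~(forall k. D(k)) | (forall l. ~S(l))
Move each ¬ inward, flipping quantifiers it crosses:
  (exists k. ~D(k)) | (forall l. ~S(l))
All bound variables are already distinct, so no renaming is needed.
Extract every quantifier outward, since the variables are now distinct and don't occur free across branches:
  exists k. forall l. (~D(k) | ~S(l))
The quantifier forall l sits under an even number of negations (counting the antecedent side of each →), so it remains universal.

universal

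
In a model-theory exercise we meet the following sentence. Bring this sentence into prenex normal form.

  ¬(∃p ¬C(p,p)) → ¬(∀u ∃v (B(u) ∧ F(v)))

First replace A → B with ¬A ∨ B.
  ¬¬(∃p ¬C(p,p)) ∨ ¬(∀u ∃v (B(u) ∧ F(v)))
Drive negations inward (¬∀x A ≡ ∃x ¬A, ¬∃x A ≡ ∀x ¬A, De Morgan for ∧/∨):
  (∃p ¬C(p,p)) ∨ (∃u ∀v (¬B(u) ∨ ¬F(v)))
All bound variables are already distinct, so no renaming is needed.
Pull the quantifiers to the front (each side's bound variable is not free in the other side):
  ∃p ∃u ∀v (¬C(p,p) ∨ ¬B(u) ∨ ¬F(v))

∃p ∃u ∀v (¬C(p,p) ∨ ¬B(u) ∨ ¬F(v))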